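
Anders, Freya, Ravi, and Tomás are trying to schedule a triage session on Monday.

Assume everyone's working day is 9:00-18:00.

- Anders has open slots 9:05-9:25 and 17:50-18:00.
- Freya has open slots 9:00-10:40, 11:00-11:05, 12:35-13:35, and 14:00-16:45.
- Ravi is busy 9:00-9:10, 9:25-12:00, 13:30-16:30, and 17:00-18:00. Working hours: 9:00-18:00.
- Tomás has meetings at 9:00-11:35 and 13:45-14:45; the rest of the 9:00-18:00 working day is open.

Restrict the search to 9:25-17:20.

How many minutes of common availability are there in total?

0 minutes

Ravi free within 09:00–18:00: 09:10–09:25, 12:00–13:30, 16:30–17:00.
Tomás free within 09:00–18:00: 11:35–13:45, 14:45–18:00.
Anders ∩ Freya: 09:05–09:25.
Anders ∩ Freya ∩ Ravi: 09:10–09:25.
Anders ∩ Freya ∩ Ravi ∩ Tomás: (none).
Restricted to 09:25–17:20: (none).
Total common minutes: 0.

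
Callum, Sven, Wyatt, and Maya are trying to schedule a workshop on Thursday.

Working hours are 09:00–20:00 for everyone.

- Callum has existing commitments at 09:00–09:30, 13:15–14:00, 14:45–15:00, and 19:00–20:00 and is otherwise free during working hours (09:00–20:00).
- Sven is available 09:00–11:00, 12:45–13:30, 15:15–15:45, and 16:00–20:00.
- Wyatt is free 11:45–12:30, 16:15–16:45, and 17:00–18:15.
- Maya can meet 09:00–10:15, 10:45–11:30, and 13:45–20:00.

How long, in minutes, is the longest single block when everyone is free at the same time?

Callum free within 09:00–20:00: 09:30–13:15, 14:00–14:45, 15:00–19:00.
Callum ∩ Sven: 09:30–11:00, 12:45–13:15, 15:15–15:45, 16:00–19:00.
Callum ∩ Sven ∩ Wyatt: 16:15–16:45, 17:00–18:15.
Callum ∩ Sven ∩ Wyatt ∩ Maya: 16:15–16:45, 17:00–18:15.
Common window lengths: 30, 75 min; longest is 75.

75 minutes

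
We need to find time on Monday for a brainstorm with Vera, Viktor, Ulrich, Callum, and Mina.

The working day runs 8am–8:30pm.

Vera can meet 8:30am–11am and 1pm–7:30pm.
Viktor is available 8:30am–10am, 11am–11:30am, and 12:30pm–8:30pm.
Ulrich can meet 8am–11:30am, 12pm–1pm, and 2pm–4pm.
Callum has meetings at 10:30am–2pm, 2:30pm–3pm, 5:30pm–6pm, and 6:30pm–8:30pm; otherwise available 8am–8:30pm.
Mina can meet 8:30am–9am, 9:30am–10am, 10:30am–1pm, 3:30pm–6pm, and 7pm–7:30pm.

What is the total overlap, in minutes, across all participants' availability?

90 minutes

Callum free within 08:00–20:30: 08:00–10:30, 14:00–14:30, 15:00–17:30, 18:00–18:30.
Vera ∩ Viktor: 08:30–10:00, 13:00–19:30.
Vera ∩ Viktor ∩ Ulrich: 08:30–10:00, 14:00–16:00.
Vera ∩ Viktor ∩ Ulrich ∩ Callum: 08:30–10:00, 14:00–14:30, 15:00–16:00.
Vera ∩ Viktor ∩ Ulrich ∩ Callum ∩ Mina: 08:30–09:00, 09:30–10:00, 15:30–16:00.
Total common minutes: 30 + 30 + 30 = 90.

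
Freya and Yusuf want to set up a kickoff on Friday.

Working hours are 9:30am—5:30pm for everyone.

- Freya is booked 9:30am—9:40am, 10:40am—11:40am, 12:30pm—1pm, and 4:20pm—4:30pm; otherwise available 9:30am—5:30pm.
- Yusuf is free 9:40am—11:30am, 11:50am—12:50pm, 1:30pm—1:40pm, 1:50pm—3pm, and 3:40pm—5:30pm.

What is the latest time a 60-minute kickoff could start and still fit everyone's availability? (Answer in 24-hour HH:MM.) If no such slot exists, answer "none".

Freya free within 09:30–17:30: 09:40–10:40, 11:40–12:30, 13:00–16:20, 16:30–17:30.
Freya ∩ Yusuf: 09:40–10:40, 11:50–12:30, 13:30–13:40, 13:50–15:00, 15:40–16:20, 16:30–17:30.
Windows ≥ 60 min: 09:40–10:40, 13:50–15:00, 16:30–17:30.
Latest start in the last window 16:30–17:30 is 17:30 − 60 min = 16:30.

16:30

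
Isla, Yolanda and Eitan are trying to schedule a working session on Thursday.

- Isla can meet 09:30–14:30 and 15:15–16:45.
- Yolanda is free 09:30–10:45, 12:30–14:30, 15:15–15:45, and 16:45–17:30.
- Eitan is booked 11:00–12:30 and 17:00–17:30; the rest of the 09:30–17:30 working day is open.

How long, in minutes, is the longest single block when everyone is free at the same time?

120 minutes

Eitan free within 09:30–17:30: 09:30–11:00, 12:30–17:00.
Isla ∩ Yolanda: 09:30–10:45, 12:30–14:30, 15:15–15:45.
Isla ∩ Yolanda ∩ Eitan: 09:30–10:45, 12:30–14:30, 15:15–15:45.
Common window lengths: 75, 120, 30 min; longest is 120.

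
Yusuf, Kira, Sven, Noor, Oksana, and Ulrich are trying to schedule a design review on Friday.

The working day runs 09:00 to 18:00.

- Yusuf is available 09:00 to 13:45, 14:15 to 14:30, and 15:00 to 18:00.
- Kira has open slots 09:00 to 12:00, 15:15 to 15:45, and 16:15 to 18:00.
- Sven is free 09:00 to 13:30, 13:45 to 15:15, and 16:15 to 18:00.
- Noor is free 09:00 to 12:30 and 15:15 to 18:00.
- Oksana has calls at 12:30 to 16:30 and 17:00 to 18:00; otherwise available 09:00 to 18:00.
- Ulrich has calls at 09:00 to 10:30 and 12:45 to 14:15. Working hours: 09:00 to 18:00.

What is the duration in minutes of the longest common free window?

90 minutes

Oksana free within 09:00–18:00: 09:00–12:30, 16:30–17:00.
Ulrich free within 09:00–18:00: 10:30–12:45, 14:15–18:00.
Yusuf ∩ Kira: 09:00–12:00, 15:15–15:45, 16:15–18:00.
Yusuf ∩ Kira ∩ Sven: 09:00–12:00, 16:15–18:00.
Yusuf ∩ Kira ∩ Sven ∩ Noor: 09:00–12:00, 16:15–18:00.
Yusuf ∩ Kira ∩ Sven ∩ Noor ∩ Oksana: 09:00–12:00, 16:30–17:00.
Yusuf ∩ Kira ∩ Sven ∩ Noor ∩ Oksana ∩ Ulrich: 10:30–12:00, 16:30–17:00.
Common window lengths: 90, 30 min; longest is 90.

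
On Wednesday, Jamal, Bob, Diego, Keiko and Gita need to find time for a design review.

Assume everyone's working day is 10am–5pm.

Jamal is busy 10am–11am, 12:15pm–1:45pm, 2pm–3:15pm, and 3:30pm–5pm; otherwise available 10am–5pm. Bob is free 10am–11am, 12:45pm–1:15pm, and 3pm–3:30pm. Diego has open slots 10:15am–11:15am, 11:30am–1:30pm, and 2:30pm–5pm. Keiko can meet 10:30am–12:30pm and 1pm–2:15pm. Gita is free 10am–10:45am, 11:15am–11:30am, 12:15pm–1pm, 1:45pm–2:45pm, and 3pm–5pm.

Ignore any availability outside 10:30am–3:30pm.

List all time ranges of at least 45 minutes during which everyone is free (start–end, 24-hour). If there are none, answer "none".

Jamal free within 10:00–17:00: 11:00–12:15, 13:45–14:00, 15:15–15:30.
Jamal ∩ Bob: 15:15–15:30.
Jamal ∩ Bob ∩ Diego: 15:15–15:30.
Jamal ∩ Bob ∩ Diego ∩ Keiko: (none).
Jamal ∩ Bob ∩ Diego ∩ Keiko ∩ Gita: (none).
Restricted to 10:30–15:30: (none).
Windows ≥ 45 min: (none).

none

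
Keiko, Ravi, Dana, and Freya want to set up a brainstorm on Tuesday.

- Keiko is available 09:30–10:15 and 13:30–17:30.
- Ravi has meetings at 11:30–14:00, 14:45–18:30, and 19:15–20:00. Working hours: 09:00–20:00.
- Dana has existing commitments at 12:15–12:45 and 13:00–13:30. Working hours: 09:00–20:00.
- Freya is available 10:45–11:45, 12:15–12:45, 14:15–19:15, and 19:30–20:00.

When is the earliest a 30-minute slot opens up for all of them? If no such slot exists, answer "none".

Ravi free within 09:00–20:00: 09:00–11:30, 14:00–14:45, 18:30–19:15.
Dana free within 09:00–20:00: 09:00–12:15, 12:45–13:00, 13:30–20:00.
Keiko ∩ Ravi: 09:30–10:15, 14:00–14:45.
Keiko ∩ Ravi ∩ Dana: 09:30–10:15, 14:00–14:45.
Keiko ∩ Ravi ∩ Dana ∩ Freya: 14:15–14:45.
Windows ≥ 30 min: 14:15–14:45.
Earliest such window starts at 14:15.

14:15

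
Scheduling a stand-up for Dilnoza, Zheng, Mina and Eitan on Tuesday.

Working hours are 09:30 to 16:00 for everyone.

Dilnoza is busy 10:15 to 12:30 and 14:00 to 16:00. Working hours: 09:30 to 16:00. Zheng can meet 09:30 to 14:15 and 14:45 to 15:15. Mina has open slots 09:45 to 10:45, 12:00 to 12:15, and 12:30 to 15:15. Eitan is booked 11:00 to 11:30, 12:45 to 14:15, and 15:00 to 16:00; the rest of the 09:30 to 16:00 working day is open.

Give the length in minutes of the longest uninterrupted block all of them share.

Dilnoza free within 09:30–16:00: 09:30–10:15, 12:30–14:00.
Eitan free within 09:30–16:00: 09:30–11:00, 11:30–12:45, 14:15–15:00.
Dilnoza ∩ Zheng: 09:30–10:15, 12:30–14:00.
Dilnoza ∩ Zheng ∩ Mina: 09:45–10:15, 12:30–14:00.
Dilnoza ∩ Zheng ∩ Mina ∩ Eitan: 09:45–10:15, 12:30–12:45.
Common window lengths: 30, 15 min; longest is 30.

30 minutes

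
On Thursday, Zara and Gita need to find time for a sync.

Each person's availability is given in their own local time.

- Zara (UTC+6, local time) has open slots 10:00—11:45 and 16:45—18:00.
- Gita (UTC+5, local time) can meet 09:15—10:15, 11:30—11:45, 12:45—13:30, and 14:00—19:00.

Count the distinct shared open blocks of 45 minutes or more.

2

Zara → UTC: 04:00–05:45, 10:45–12:00.
Gita → UTC: 04:15–05:15, 06:30–06:45, 07:45–08:30, 09:00–14:00.
Zara ∩ Gita: 04:15–05:15, 10:45–12:00.
Windows ≥ 45 min: 04:15–05:15, 10:45–12:00.
That's 2 windows.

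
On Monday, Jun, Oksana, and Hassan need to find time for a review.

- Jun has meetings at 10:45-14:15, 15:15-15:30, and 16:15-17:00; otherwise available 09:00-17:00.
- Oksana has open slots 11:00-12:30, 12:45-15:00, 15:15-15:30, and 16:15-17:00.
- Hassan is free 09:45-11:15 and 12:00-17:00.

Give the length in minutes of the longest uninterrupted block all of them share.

Jun free within 09:00–17:00: 09:00–10:45, 14:15–15:15, 15:30–16:15.
Jun ∩ Oksana: 14:15–15:00.
Jun ∩ Oksana ∩ Hassan: 14:15–15:00.
Single common window of 45 minutes.

45 minutes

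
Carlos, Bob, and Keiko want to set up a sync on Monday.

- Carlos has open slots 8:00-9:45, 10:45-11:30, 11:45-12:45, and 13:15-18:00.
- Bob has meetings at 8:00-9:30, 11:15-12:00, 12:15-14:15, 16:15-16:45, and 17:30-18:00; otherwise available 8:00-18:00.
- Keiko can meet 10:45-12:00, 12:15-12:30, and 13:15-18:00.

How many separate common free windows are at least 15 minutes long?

Bob free within 08:00–18:00: 09:30–11:15, 12:00–12:15, 14:15–16:15, 16:45–17:30.
Carlos ∩ Bob: 09:30–09:45, 10:45–11:15, 12:00–12:15, 14:15–16:15, 16:45–17:30.
Carlos ∩ Bob ∩ Keiko: 10:45–11:15, 14:15–16:15, 16:45–17:30.
Windows ≥ 15 min: 10:45–11:15, 14:15–16:15, 16:45–17:30.
That's 3 windows.

3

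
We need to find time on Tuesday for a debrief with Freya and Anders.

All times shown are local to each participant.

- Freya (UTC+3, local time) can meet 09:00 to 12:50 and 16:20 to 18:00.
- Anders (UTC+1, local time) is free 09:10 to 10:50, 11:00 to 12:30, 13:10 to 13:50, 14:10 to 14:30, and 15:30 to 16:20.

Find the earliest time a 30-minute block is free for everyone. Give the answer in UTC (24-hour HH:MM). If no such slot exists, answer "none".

08:10

Freya → UTC: 06:00–09:50, 13:20–15:00.
Anders → UTC: 08:10–09:50, 10:00–11:30, 12:10–12:50, 13:10–13:30, 14:30–15:20.
Freya ∩ Anders: 08:10–09:50, 13:20–13:30, 14:30–15:00.
Windows ≥ 30 min: 08:10–09:50, 14:30–15:00.
Earliest such window starts at 08:10.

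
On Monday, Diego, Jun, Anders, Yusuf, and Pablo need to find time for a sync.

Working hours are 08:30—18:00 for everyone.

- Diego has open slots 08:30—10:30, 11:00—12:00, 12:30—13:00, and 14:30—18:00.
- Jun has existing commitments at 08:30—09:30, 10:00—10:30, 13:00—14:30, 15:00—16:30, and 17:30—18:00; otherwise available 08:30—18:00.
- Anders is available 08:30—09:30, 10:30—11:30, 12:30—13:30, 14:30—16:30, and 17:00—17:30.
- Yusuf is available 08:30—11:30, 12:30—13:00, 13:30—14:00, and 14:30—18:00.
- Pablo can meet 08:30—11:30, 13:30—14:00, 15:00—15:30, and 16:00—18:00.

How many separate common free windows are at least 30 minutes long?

2

Jun free within 08:30–18:00: 09:30–10:00, 10:30–13:00, 14:30–15:00, 16:30–17:30.
Diego ∩ Jun: 09:30–10:00, 11:00–12:00, 12:30–13:00, 14:30–15:00, 16:30–17:30.
Diego ∩ Jun ∩ Anders: 11:00–11:30, 12:30–13:00, 14:30–15:00, 17:00–17:30.
Diego ∩ Jun ∩ Anders ∩ Yusuf: 11:00–11:30, 12:30–13:00, 14:30–15:00, 17:00–17:30.
Diego ∩ Jun ∩ Anders ∩ Yusuf ∩ Pablo: 11:00–11:30, 17:00–17:30.
Windows ≥ 30 min: 11:00–11:30, 17:00–17:30.
That's 2 windows.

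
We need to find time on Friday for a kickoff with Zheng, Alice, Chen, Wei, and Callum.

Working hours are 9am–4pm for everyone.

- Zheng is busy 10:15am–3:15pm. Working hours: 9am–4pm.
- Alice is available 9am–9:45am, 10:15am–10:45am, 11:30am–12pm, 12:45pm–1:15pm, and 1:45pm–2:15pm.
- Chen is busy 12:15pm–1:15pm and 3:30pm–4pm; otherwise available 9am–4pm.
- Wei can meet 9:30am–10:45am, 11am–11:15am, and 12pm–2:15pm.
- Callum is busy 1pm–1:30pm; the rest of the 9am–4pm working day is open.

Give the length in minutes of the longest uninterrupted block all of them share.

15 minutes

Zheng free within 09:00–16:00: 09:00–10:15, 15:15–16:00.
Chen free within 09:00–16:00: 09:00–12:15, 13:15–15:30.
Callum free within 09:00–16:00: 09:00–13:00, 13:30–16:00.
Zheng ∩ Alice: 09:00–09:45.
Zheng ∩ Alice ∩ Chen: 09:00–09:45.
Zheng ∩ Alice ∩ Chen ∩ Wei: 09:30–09:45.
Zheng ∩ Alice ∩ Chen ∩ Wei ∩ Callum: 09:30–09:45.
Single common window of 15 minutes.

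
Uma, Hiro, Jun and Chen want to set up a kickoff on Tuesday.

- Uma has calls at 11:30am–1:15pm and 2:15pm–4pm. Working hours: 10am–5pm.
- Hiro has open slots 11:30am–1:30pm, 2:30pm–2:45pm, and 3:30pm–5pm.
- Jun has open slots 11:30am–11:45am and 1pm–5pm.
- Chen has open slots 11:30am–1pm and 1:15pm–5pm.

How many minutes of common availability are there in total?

Uma free within 10:00–17:00: 10:00–11:30, 13:15–14:15, 16:00–17:00.
Uma ∩ Hiro: 13:15–13:30, 16:00–17:00.
Uma ∩ Hiro ∩ Jun: 13:15–13:30, 16:00–17:00.
Uma ∩ Hiro ∩ Jun ∩ Chen: 13:15–13:30, 16:00–17:00.
Total common minutes: 15 + 60 = 75.

75 minutes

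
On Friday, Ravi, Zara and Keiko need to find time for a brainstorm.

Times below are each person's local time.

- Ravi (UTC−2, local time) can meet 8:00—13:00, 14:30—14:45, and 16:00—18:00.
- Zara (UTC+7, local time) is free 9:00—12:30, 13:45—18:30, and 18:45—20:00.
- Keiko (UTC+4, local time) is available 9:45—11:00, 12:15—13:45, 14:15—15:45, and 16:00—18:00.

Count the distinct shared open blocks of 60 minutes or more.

2

Ravi → UTC: 10:00–15:00, 16:30–16:45, 18:00–20:00.
Zara → UTC: 02:00–05:30, 06:45–11:30, 11:45–13:00.
Keiko → UTC: 05:45–07:00, 08:15–09:45, 10:15–11:45, 12:00–14:00.
Ravi ∩ Zara: 10:00–11:30, 11:45–13:00.
Ravi ∩ Zara ∩ Keiko: 10:15–11:30, 12:00–13:00.
Windows ≥ 60 min: 10:15–11:30, 12:00–13:00.
That's 2 windows.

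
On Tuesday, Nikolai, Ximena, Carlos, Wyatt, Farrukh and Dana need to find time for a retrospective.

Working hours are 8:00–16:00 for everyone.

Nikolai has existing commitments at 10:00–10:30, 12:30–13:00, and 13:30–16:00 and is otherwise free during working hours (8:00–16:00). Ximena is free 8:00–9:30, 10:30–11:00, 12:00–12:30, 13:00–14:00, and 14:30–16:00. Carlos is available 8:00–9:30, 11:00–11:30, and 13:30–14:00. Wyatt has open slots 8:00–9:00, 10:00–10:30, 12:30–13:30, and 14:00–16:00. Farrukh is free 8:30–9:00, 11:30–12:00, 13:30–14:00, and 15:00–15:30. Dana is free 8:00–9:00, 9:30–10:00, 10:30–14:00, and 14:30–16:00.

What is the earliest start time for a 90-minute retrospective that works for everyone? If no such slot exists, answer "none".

Nikolai free within 08:00–16:00: 08:00–10:00, 10:30–12:30, 13:00–13:30.
Nikolai ∩ Ximena: 08:00–09:30, 10:30–11:00, 12:00–12:30, 13:00–13:30.
Nikolai ∩ Ximena ∩ Carlos: 08:00–09:30.
Nikolai ∩ Ximena ∩ Carlos ∩ Wyatt: 08:00–09:00.
Nikolai ∩ Ximena ∩ Carlos ∩ Wyatt ∩ Farrukh: 08:30–09:00.
Nikolai ∩ Ximena ∩ Carlos ∩ Wyatt ∩ Farrukh ∩ Dana: 08:30–09:00.
Windows ≥ 90 min: (none).

none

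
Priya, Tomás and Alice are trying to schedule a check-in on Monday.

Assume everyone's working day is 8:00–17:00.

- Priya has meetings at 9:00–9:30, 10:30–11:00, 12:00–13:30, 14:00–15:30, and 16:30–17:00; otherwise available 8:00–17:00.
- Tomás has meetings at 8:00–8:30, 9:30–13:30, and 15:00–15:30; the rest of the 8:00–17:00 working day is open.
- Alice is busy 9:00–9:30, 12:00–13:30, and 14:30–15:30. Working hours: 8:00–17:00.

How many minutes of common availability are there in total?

120 minutes

Priya free within 08:00–17:00: 08:00–09:00, 09:30–10:30, 11:00–12:00, 13:30–14:00, 15:30–16:30.
Tomás free within 08:00–17:00: 08:30–09:30, 13:30–15:00, 15:30–17:00.
Alice free within 08:00–17:00: 08:00–09:00, 09:30–12:00, 13:30–14:30, 15:30–17:00.
Priya ∩ Tomás: 08:30–09:00, 13:30–14:00, 15:30–16:30.
Priya ∩ Tomás ∩ Alice: 08:30–09:00, 13:30–14:00, 15:30–16:30.
Total common minutes: 30 + 30 + 60 = 120.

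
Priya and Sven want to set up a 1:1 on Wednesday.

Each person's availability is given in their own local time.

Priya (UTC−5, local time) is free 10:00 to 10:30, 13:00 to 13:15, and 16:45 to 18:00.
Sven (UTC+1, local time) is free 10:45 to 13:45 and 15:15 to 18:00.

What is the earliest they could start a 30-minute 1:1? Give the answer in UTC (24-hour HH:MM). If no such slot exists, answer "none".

15:00

Priya → UTC: 15:00–15:30, 18:00–18:15, 21:45–23:00.
Sven → UTC: 09:45–12:45, 14:15–17:00.
Priya ∩ Sven: 15:00–15:30.
Windows ≥ 30 min: 15:00–15:30.
Earliest such window starts at 15:00.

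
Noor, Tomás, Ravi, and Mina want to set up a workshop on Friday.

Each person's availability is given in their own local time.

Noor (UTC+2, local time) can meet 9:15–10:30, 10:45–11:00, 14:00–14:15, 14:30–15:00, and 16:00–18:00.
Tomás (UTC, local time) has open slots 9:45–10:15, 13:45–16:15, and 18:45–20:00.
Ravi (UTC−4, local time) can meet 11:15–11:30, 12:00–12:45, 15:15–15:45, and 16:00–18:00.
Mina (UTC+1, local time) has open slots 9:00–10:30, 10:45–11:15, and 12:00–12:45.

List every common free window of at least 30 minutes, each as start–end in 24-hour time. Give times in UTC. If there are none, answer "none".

none

Noor → UTC: 07:15–08:30, 08:45–09:00, 12:00–12:15, 12:30–13:00, 14:00–16:00.
Tomás → UTC: 09:45–10:15, 13:45–16:15, 18:45–20:00.
Ravi → UTC: 15:15–15:30, 16:00–16:45, 19:15–19:45, 20:00–22:00.
Mina → UTC: 08:00–09:30, 09:45–10:15, 11:00–11:45.
Noor ∩ Tomás: 14:00–16:00.
Noor ∩ Tomás ∩ Ravi: 15:15–15:30.
Noor ∩ Tomás ∩ Ravi ∩ Mina: (none).
Windows ≥ 30 min: (none).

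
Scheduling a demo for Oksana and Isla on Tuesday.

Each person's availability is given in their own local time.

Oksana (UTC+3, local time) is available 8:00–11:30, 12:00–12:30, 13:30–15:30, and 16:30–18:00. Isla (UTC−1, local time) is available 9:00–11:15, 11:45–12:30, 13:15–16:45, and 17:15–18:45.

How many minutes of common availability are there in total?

150 minutes

Oksana → UTC: 05:00–08:30, 09:00–09:30, 10:30–12:30, 13:30–15:00.
Isla → UTC: 10:00–12:15, 12:45–13:30, 14:15–17:45, 18:15–19:45.
Oksana ∩ Isla: 10:30–12:15, 14:15–15:00.
Total common minutes: 105 + 45 = 150.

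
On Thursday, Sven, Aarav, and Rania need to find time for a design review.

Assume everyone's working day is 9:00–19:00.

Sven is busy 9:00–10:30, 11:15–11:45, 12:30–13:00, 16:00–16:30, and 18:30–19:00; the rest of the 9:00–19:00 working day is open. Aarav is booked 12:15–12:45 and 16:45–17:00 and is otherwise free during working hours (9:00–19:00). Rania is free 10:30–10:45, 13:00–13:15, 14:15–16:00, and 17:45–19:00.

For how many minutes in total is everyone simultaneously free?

Sven free within 09:00–19:00: 10:30–11:15, 11:45–12:30, 13:00–16:00, 16:30–18:30.
Aarav free within 09:00–19:00: 09:00–12:15, 12:45–16:45, 17:00–19:00.
Sven ∩ Aarav: 10:30–11:15, 11:45–12:15, 13:00–16:00, 16:30–16:45, 17:00–18:30.
Sven ∩ Aarav ∩ Rania: 10:30–10:45, 13:00–13:15, 14:15–16:00, 17:45–18:30.
Total common minutes: 15 + 15 + 105 + 45 = 180.

180 minutes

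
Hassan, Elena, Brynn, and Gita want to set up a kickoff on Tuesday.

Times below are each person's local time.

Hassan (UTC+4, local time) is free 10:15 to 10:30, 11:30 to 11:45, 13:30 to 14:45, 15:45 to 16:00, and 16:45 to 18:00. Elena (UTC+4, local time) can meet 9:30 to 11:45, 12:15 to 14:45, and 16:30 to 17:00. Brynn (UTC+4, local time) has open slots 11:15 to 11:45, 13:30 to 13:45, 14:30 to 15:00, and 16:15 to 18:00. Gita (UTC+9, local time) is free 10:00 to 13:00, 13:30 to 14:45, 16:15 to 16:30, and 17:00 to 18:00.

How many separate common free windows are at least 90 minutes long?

0

Hassan → UTC: 06:15–06:30, 07:30–07:45, 09:30–10:45, 11:45–12:00, 12:45–14:00.
Elena → UTC: 05:30–07:45, 08:15–10:45, 12:30–13:00.
Brynn → UTC: 07:15–07:45, 09:30–09:45, 10:30–11:00, 12:15–14:00.
Gita → UTC: 01:00–04:00, 04:30–05:45, 07:15–07:30, 08:00–09:00.
Hassan ∩ Elena: 06:15–06:30, 07:30–07:45, 09:30–10:45, 12:45–13:00.
Hassan ∩ Elena ∩ Brynn: 07:30–07:45, 09:30–09:45, 10:30–10:45, 12:45–13:00.
Hassan ∩ Elena ∩ Brynn ∩ Gita: (none).
Windows ≥ 90 min: (none).
That's 0 windows.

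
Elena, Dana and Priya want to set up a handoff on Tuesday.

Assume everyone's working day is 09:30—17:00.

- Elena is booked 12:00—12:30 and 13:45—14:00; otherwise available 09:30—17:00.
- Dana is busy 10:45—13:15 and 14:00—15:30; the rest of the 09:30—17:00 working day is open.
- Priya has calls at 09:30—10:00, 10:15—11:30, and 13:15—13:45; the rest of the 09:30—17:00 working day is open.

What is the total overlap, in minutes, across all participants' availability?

105 minutes

Elena free within 09:30–17:00: 09:30–12:00, 12:30–13:45, 14:00–17:00.
Dana free within 09:30–17:00: 09:30–10:45, 13:15–14:00, 15:30–17:00.
Priya free within 09:30–17:00: 10:00–10:15, 11:30–13:15, 13:45–17:00.
Elena ∩ Dana: 09:30–10:45, 13:15–13:45, 15:30–17:00.
Elena ∩ Dana ∩ Priya: 10:00–10:15, 15:30–17:00.
Total common minutes: 15 + 90 = 105.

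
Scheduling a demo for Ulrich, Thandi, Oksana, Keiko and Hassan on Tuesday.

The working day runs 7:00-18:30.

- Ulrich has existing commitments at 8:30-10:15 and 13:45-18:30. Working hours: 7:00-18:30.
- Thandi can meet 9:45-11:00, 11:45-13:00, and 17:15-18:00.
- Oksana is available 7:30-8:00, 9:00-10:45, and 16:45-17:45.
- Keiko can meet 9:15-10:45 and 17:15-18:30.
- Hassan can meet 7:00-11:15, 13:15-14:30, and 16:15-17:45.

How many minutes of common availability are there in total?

Ulrich free within 07:00–18:30: 07:00–08:30, 10:15–13:45.
Ulrich ∩ Thandi: 10:15–11:00, 11:45–13:00.
Ulrich ∩ Thandi ∩ Oksana: 10:15–10:45.
Ulrich ∩ Thandi ∩ Oksana ∩ Keiko: 10:15–10:45.
Ulrich ∩ Thandi ∩ Oksana ∩ Keiko ∩ Hassan: 10:15–10:45.
Total common minutes: 30.

30 minutes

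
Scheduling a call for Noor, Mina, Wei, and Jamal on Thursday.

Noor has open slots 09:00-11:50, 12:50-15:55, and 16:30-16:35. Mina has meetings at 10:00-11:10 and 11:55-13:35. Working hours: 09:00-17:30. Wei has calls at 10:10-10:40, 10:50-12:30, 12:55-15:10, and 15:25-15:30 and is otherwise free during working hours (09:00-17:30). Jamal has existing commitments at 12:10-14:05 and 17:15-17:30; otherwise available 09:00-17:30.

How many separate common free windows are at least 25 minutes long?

2

Mina free within 09:00–17:30: 09:00–10:00, 11:10–11:55, 13:35–17:30.
Wei free within 09:00–17:30: 09:00–10:10, 10:40–10:50, 12:30–12:55, 15:10–15:25, 15:30–17:30.
Jamal free within 09:00–17:30: 09:00–12:10, 14:05–17:15.
Noor ∩ Mina: 09:00–10:00, 11:10–11:50, 13:35–15:55, 16:30–16:35.
Noor ∩ Mina ∩ Wei: 09:00–10:00, 15:10–15:25, 15:30–15:55, 16:30–16:35.
Noor ∩ Mina ∩ Wei ∩ Jamal: 09:00–10:00, 15:10–15:25, 15:30–15:55, 16:30–16:35.
Windows ≥ 25 min: 09:00–10:00, 15:30–15:55.
That's 2 windows.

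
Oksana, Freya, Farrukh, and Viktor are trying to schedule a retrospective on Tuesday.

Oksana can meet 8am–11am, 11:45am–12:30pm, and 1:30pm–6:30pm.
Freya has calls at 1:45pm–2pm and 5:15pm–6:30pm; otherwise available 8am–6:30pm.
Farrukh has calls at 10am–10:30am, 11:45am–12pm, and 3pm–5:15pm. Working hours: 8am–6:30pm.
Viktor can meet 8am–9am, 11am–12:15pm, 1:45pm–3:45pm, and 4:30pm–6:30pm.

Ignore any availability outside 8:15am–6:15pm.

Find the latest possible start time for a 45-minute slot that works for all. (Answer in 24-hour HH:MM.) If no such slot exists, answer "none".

Freya free within 08:00–18:30: 08:00–13:45, 14:00–17:15.
Farrukh free within 08:00–18:30: 08:00–10:00, 10:30–11:45, 12:00–15:00, 17:15–18:30.
Oksana ∩ Freya: 08:00–11:00, 11:45–12:30, 13:30–13:45, 14:00–17:15.
Oksana ∩ Freya ∩ Farrukh: 08:00–10:00, 10:30–11:00, 12:00–12:30, 13:30–13:45, 14:00–15:00.
Oksana ∩ Freya ∩ Farrukh ∩ Viktor: 08:00–09:00, 12:00–12:15, 14:00–15:00.
Restricted to 08:15–18:15: 08:15–09:00, 12:00–12:15, 14:00–15:00.
Windows ≥ 45 min: 08:15–09:00, 14:00–15:00.
Latest start in the last window 14:00–15:00 is 15:00 − 45 min = 14:15.

14:15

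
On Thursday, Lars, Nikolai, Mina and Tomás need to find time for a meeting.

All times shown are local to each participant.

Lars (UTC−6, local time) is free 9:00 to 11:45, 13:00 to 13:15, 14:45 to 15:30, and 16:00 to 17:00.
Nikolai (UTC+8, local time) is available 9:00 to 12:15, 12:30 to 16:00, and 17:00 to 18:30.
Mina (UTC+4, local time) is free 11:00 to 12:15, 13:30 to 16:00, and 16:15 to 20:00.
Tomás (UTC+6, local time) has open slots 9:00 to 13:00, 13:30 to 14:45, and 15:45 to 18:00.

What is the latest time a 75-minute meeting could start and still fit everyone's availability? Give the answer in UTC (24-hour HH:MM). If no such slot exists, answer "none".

none

Lars → UTC: 15:00–17:45, 19:00–19:15, 20:45–21:30, 22:00–23:00.
Nikolai → UTC: 01:00–04:15, 04:30–08:00, 09:00–10:30.
Mina → UTC: 07:00–08:15, 09:30–12:00, 12:15–16:00.
Tomás → UTC: 03:00–07:00, 07:30–08:45, 09:45–12:00.
Lars ∩ Nikolai: (none).
Lars ∩ Nikolai ∩ Mina: (none).
Lars ∩ Nikolai ∩ Mina ∩ Tomás: (none).
Windows ≥ 75 min: (none).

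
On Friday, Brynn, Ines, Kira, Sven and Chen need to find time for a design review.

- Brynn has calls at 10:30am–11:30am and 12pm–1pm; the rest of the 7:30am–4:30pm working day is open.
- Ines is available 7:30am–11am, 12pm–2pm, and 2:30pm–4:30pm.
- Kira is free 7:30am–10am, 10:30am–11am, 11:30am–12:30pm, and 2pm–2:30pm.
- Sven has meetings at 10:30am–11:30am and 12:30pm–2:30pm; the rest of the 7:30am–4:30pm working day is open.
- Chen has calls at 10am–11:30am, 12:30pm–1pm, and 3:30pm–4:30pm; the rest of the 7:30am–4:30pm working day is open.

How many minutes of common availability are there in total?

150 minutes

Brynn free within 07:30–16:30: 07:30–10:30, 11:30–12:00, 13:00–16:30.
Sven free within 07:30–16:30: 07:30–10:30, 11:30–12:30, 14:30–16:30.
Chen free within 07:30–16:30: 07:30–10:00, 11:30–12:30, 13:00–15:30.
Brynn ∩ Ines: 07:30–10:30, 13:00–14:00, 14:30–16:30.
Brynn ∩ Ines ∩ Kira: 07:30–10:00.
Brynn ∩ Ines ∩ Kira ∩ Sven: 07:30–10:00.
Brynn ∩ Ines ∩ Kira ∩ Sven ∩ Chen: 07:30–10:00.
Total common minutes: 150.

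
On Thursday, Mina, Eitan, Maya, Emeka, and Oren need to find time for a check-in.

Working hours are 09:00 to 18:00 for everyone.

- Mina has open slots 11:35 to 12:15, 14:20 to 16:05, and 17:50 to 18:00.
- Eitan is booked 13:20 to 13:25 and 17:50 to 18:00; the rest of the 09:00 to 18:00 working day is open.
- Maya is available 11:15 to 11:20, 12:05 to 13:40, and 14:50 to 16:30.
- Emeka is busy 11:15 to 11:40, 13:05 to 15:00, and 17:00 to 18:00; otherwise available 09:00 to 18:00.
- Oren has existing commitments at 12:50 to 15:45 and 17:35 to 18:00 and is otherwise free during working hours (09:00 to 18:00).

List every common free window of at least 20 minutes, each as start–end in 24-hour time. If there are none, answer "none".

15:45–16:05

Eitan free within 09:00–18:00: 09:00–13:20, 13:25–17:50.
Emeka free within 09:00–18:00: 09:00–11:15, 11:40–13:05, 15:00–17:00.
Oren free within 09:00–18:00: 09:00–12:50, 15:45–17:35.
Mina ∩ Eitan: 11:35–12:15, 14:20–16:05.
Mina ∩ Eitan ∩ Maya: 12:05–12:15, 14:50–16:05.
Mina ∩ Eitan ∩ Maya ∩ Emeka: 12:05–12:15, 15:00–16:05.
Mina ∩ Eitan ∩ Maya ∩ Emeka ∩ Oren: 12:05–12:15, 15:45–16:05.
Windows ≥ 20 min: 15:45–16:05.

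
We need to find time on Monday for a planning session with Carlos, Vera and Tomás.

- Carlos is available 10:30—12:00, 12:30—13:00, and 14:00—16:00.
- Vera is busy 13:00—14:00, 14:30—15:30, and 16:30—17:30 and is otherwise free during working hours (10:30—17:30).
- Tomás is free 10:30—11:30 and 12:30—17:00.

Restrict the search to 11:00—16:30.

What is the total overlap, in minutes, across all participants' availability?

120 minutes

Vera free within 10:30–17:30: 10:30–13:00, 14:00–14:30, 15:30–16:30.
Carlos ∩ Vera: 10:30–12:00, 12:30–13:00, 14:00–14:30, 15:30–16:00.
Carlos ∩ Vera ∩ Tomás: 10:30–11:30, 12:30–13:00, 14:00–14:30, 15:30–16:00.
Restricted to 11:00–16:30: 11:00–11:30, 12:30–13:00, 14:00–14:30, 15:30–16:00.
Total common minutes: 30 + 30 + 30 + 30 = 120.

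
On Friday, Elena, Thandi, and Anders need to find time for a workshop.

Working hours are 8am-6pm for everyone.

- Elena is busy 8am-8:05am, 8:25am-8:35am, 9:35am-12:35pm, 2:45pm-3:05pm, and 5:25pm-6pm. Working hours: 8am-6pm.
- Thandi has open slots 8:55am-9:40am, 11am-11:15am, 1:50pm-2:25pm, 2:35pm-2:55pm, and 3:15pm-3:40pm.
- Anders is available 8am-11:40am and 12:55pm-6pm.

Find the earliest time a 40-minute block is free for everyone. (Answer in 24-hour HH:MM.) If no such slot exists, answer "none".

Elena free within 08:00–18:00: 08:05–08:25, 08:35–09:35, 12:35–14:45, 15:05–17:25.
Elena ∩ Thandi: 08:55–09:35, 13:50–14:25, 14:35–14:45, 15:15–15:40.
Elena ∩ Thandi ∩ Anders: 08:55–09:35, 13:50–14:25, 14:35–14:45, 15:15–15:40.
Windows ≥ 40 min: 08:55–09:35.
Earliest such window starts at 08:55.

08:55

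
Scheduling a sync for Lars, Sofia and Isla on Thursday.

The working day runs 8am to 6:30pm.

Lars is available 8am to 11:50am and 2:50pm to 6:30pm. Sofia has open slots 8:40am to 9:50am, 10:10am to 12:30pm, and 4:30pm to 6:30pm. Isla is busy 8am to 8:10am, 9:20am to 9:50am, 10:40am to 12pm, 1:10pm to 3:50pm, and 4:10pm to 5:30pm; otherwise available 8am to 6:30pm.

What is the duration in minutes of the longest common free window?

Isla free within 08:00–18:30: 08:10–09:20, 09:50–10:40, 12:00–13:10, 15:50–16:10, 17:30–18:30.
Lars ∩ Sofia: 08:40–09:50, 10:10–11:50, 16:30–18:30.
Lars ∩ Sofia ∩ Isla: 08:40–09:20, 10:10–10:40, 17:30–18:30.
Common window lengths: 40, 30, 60 min; longest is 60.

60 minutes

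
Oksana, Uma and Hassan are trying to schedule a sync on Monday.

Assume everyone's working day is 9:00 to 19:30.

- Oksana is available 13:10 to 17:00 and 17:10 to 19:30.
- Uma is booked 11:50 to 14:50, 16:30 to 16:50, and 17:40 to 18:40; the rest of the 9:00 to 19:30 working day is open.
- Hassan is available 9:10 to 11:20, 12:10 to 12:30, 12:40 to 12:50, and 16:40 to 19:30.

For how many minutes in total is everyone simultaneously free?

90 minutes

Uma free within 09:00–19:30: 09:00–11:50, 14:50–16:30, 16:50–17:40, 18:40–19:30.
Oksana ∩ Uma: 14:50–16:30, 16:50–17:00, 17:10–17:40, 18:40–19:30.
Oksana ∩ Uma ∩ Hassan: 16:50–17:00, 17:10–17:40, 18:40–19:30.
Total common minutes: 10 + 30 + 50 = 90.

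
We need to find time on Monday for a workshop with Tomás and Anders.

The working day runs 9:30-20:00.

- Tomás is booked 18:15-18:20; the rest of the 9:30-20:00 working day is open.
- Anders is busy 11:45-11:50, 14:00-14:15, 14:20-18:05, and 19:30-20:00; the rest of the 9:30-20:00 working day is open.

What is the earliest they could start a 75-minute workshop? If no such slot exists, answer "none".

09:30

Tomás free within 09:30–20:00: 09:30–18:15, 18:20–20:00.
Anders free within 09:30–20:00: 09:30–11:45, 11:50–14:00, 14:15–14:20, 18:05–19:30.
Tomás ∩ Anders: 09:30–11:45, 11:50–14:00, 14:15–14:20, 18:05–18:15, 18:20–19:30.
Windows ≥ 75 min: 09:30–11:45, 11:50–14:00.
Earliest such window starts at 09:30.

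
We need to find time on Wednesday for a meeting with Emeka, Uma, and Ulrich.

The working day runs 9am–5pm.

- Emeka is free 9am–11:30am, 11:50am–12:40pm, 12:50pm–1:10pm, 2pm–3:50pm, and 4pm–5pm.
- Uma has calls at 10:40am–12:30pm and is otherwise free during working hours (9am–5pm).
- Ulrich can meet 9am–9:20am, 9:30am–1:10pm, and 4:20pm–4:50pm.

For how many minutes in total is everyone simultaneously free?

Uma free within 09:00–17:00: 09:00–10:40, 12:30–17:00.
Emeka ∩ Uma: 09:00–10:40, 12:30–12:40, 12:50–13:10, 14:00–15:50, 16:00–17:00.
Emeka ∩ Uma ∩ Ulrich: 09:00–09:20, 09:30–10:40, 12:30–12:40, 12:50–13:10, 16:20–16:50.
Total common minutes: 20 + 70 + 10 + 20 + 30 = 150.

150 minutes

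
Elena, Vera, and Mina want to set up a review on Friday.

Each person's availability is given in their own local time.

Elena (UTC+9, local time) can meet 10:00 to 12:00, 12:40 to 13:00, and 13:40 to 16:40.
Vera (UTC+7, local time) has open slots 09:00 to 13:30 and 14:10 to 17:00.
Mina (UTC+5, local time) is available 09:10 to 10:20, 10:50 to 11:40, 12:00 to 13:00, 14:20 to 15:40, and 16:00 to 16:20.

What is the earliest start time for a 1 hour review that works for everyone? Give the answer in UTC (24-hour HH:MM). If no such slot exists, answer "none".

Elena → UTC: 01:00–03:00, 03:40–04:00, 04:40–07:40.
Vera → UTC: 02:00–06:30, 07:10–10:00.
Mina → UTC: 04:10–05:20, 05:50–06:40, 07:00–08:00, 09:20–10:40, 11:00–11:20.
Elena ∩ Vera: 02:00–03:00, 03:40–04:00, 04:40–06:30, 07:10–07:40.
Elena ∩ Vera ∩ Mina: 04:40–05:20, 05:50–06:30, 07:10–07:40.
Windows ≥ 60 min: (none).

none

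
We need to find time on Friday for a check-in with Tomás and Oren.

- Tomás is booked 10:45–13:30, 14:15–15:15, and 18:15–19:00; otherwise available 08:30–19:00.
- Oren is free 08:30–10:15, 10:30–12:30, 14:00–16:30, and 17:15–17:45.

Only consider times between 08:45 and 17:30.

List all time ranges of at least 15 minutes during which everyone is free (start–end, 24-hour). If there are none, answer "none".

Tomás free within 08:30–19:00: 08:30–10:45, 13:30–14:15, 15:15–18:15.
Tomás ∩ Oren: 08:30–10:15, 10:30–10:45, 14:00–14:15, 15:15–16:30, 17:15–17:45.
Restricted to 08:45–17:30: 08:45–10:15, 10:30–10:45, 14:00–14:15, 15:15–16:30, 17:15–17:30.
Windows ≥ 15 min: 08:45–10:15, 10:30–10:45, 14:00–14:15, 15:15–16:30, 17:15–17:30.

08:45–10:15, 10:30–10:45, 14:00–14:15, 15:15–16:30, 17:15–17:30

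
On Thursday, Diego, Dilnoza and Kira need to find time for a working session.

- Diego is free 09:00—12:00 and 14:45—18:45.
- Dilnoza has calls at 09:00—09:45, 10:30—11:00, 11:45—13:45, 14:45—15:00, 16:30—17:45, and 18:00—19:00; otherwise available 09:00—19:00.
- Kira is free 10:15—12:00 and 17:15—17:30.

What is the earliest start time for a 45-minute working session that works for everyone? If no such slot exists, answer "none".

11:00

Dilnoza free within 09:00–19:00: 09:45–10:30, 11:00–11:45, 13:45–14:45, 15:00–16:30, 17:45–18:00.
Diego ∩ Dilnoza: 09:45–10:30, 11:00–11:45, 15:00–16:30, 17:45–18:00.
Diego ∩ Dilnoza ∩ Kira: 10:15–10:30, 11:00–11:45.
Windows ≥ 45 min: 11:00–11:45.
Earliest such window starts at 11:00.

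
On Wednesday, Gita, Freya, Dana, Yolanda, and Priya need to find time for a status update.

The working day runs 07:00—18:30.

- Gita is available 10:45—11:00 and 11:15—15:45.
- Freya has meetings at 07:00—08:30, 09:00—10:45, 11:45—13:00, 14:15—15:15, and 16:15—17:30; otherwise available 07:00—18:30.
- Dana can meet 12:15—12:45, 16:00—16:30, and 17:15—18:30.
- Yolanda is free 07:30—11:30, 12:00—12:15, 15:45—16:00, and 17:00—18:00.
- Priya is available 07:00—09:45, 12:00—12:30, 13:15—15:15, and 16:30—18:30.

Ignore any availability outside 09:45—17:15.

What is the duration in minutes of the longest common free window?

Freya free within 07:00–18:30: 08:30–09:00, 10:45–11:45, 13:00–14:15, 15:15–16:15, 17:30–18:30.
Gita ∩ Freya: 10:45–11:00, 11:15–11:45, 13:00–14:15, 15:15–15:45.
Gita ∩ Freya ∩ Dana: (none).
Gita ∩ Freya ∩ Dana ∩ Yolanda: (none).
Gita ∩ Freya ∩ Dana ∩ Yolanda ∩ Priya: (none).
Restricted to 09:45–17:15: (none).
No common window.

0 minutes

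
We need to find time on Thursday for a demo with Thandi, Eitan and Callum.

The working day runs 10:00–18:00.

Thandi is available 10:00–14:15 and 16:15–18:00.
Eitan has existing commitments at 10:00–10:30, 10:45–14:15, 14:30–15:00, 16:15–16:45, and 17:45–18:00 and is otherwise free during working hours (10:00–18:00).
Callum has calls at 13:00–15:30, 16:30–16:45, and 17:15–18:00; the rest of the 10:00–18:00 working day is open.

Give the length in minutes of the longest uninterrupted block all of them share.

Eitan free within 10:00–18:00: 10:30–10:45, 14:15–14:30, 15:00–16:15, 16:45–17:45.
Callum free within 10:00–18:00: 10:00–13:00, 15:30–16:30, 16:45–17:15.
Thandi ∩ Eitan: 10:30–10:45, 16:45–17:45.
Thandi ∩ Eitan ∩ Callum: 10:30–10:45, 16:45–17:15.
Common window lengths: 15, 30 min; longest is 30.

30 minutes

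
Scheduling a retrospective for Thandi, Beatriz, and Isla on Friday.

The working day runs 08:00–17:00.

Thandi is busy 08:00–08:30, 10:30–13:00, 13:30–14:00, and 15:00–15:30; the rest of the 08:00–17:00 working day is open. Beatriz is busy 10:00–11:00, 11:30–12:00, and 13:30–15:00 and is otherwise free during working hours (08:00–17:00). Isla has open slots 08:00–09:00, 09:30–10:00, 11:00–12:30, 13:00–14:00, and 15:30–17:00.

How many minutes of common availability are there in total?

Thandi free within 08:00–17:00: 08:30–10:30, 13:00–13:30, 14:00–15:00, 15:30–17:00.
Beatriz free within 08:00–17:00: 08:00–10:00, 11:00–11:30, 12:00–13:30, 15:00–17:00.
Thandi ∩ Beatriz: 08:30–10:00, 13:00–13:30, 15:30–17:00.
Thandi ∩ Beatriz ∩ Isla: 08:30–09:00, 09:30–10:00, 13:00–13:30, 15:30–17:00.
Total common minutes: 30 + 30 + 30 + 90 = 180.

180 minutes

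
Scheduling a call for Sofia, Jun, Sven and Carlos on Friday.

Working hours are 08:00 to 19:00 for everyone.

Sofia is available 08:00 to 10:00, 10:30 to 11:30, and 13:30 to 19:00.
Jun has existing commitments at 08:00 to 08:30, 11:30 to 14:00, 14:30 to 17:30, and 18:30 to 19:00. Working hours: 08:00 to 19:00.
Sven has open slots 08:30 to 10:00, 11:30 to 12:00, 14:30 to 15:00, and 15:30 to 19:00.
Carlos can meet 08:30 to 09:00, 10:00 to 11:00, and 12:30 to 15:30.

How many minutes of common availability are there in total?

30 minutes

Jun free within 08:00–19:00: 08:30–11:30, 14:00–14:30, 17:30–18:30.
Sofia ∩ Jun: 08:30–10:00, 10:30–11:30, 14:00–14:30, 17:30–18:30.
Sofia ∩ Jun ∩ Sven: 08:30–10:00, 17:30–18:30.
Sofia ∩ Jun ∩ Sven ∩ Carlos: 08:30–09:00.
Total common minutes: 30.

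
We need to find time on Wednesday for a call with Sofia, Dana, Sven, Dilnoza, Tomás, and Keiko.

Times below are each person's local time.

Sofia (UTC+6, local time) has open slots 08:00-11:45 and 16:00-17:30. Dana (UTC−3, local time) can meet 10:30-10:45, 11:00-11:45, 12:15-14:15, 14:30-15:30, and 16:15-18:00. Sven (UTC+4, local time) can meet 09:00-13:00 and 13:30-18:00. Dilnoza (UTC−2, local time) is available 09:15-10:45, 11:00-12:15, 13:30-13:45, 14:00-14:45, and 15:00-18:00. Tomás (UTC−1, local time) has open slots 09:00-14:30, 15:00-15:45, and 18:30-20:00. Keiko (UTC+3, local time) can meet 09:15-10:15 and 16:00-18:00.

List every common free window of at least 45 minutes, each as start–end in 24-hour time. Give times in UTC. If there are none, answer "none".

none

Sofia → UTC: 02:00–05:45, 10:00–11:30.
Dana → UTC: 13:30–13:45, 14:00–14:45, 15:15–17:15, 17:30–18:30, 19:15–21:00.
Sven → UTC: 05:00–09:00, 09:30–14:00.
Dilnoza → UTC: 11:15–12:45, 13:00–14:15, 15:30–15:45, 16:00–16:45, 17:00–20:00.
Tomás → UTC: 10:00–15:30, 16:00–16:45, 19:30–21:00.
Keiko → UTC: 06:15–07:15, 13:00–15:00.
Sofia ∩ Dana: (none).
Sofia ∩ Dana ∩ Sven: (none).
Sofia ∩ Dana ∩ Sven ∩ Dilnoza: (none).
Sofia ∩ Dana ∩ Sven ∩ Dilnoza ∩ Tomás: (none).
Sofia ∩ Dana ∩ Sven ∩ Dilnoza ∩ Tomás ∩ Keiko: (none).
Windows ≥ 45 min: (none).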